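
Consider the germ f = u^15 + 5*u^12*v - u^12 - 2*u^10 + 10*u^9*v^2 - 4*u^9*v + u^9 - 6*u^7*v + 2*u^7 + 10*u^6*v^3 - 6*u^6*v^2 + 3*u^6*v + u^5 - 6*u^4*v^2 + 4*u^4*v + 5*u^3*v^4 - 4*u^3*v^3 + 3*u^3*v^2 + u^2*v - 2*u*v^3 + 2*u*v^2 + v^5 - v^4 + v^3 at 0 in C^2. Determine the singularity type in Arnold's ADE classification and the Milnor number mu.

Type D_5, Milnor number mu = 5.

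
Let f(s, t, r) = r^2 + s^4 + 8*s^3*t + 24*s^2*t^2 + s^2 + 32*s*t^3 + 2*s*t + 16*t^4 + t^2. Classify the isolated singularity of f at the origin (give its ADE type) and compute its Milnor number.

The Hessian of f at 0 has rank 2. Corank 1: A-series; mu = 3 gives A_3.

Type A_3, Milnor number mu = 3.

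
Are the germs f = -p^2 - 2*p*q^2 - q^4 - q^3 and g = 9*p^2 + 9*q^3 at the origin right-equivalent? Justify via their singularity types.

Yes.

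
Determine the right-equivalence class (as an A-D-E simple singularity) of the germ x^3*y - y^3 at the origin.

The Hessian of f at 0 has rank 0. Corank 2; j^3 = -y^3 is a perfect cube, so E-series; the 4-jet and mu = 7 give E_7.

E7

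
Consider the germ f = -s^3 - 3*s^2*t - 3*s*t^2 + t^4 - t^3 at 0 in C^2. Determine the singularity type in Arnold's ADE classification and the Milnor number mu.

The Hessian of f at 0 has rank 0. Corank 2; j^3 = -(s + t)^3 is a perfect cube, so E-series; the 4-jet and mu = 6 give E_6.

Type E_6, Milnor number mu = 6.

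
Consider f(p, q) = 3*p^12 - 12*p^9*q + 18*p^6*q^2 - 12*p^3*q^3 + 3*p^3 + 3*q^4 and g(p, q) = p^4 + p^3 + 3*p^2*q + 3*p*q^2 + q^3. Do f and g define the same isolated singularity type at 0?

Yes.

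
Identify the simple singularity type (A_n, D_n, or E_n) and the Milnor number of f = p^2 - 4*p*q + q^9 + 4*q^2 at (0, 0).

The Hessian of f at 0 is [[2, -4], [-4, 8]] with rank 1, so corank 1. A Groebner basis of the Jacobian ideal J(f) in C{p,q} is {q^8, p - 2*q}; counting standard monomials gives mu = 8. Corank 1: A-series; mu = 8 gives A_8.

Type A_{8}, Milnor number mu = 8.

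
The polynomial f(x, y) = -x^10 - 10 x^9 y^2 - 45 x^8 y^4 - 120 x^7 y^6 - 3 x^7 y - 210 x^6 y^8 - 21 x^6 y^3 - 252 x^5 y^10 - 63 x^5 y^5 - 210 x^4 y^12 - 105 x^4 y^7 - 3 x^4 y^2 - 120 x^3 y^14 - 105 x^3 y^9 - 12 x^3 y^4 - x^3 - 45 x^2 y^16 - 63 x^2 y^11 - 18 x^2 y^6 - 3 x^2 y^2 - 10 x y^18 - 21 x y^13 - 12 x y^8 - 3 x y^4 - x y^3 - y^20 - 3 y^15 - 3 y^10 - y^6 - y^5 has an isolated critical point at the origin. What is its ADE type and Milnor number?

Type E_7, Milnor number mu = 7.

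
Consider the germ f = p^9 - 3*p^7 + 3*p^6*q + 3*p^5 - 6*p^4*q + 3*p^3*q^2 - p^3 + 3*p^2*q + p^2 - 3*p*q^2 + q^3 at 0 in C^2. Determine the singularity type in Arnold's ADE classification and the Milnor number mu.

Type A_2, Milnor number mu = 2.

The Hessian of f at 0 has rank 1. Corank 1: A-series; mu = 2 gives A_2.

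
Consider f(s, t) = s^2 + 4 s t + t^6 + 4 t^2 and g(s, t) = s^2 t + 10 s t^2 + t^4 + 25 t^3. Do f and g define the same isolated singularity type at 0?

No.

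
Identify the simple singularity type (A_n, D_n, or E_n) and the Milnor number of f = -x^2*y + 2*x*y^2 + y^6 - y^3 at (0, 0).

Type D_7, Milnor number mu = 7.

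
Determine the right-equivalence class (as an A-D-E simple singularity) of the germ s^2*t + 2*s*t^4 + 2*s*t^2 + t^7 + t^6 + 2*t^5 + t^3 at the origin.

The Hessian of f at 0 is [[0, 0], [0, 0]] with rank 0, so corank 2. A Groebner basis of the Jacobian ideal J(f) in C{s,t} is {s*t + t^4 + t^2, s^3 - s^2/2 - s*t + t^3 - t^2/2, s^2*t + s^2/3 + 2*s*t/3 - t^3 + t^2/3, -s^2/6 + s*t^2 - s*t/3 + t^3 - t^2/6}; counting standard monomials gives mu = 7. Corank 2; j^3 = t*(s + t)^2 has shape L^2 M (L != M), so D-series; mu = 7 gives D_7.

D_7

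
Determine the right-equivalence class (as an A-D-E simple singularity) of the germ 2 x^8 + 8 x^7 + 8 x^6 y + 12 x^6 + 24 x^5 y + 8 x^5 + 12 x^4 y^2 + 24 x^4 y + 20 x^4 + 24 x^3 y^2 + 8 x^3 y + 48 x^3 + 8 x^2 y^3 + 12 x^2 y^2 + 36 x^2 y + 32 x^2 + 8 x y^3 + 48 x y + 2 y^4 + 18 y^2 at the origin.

A_3

The Hessian of f at 0 has rank 1. Corank 1: A-series; mu = 3 gives A_3.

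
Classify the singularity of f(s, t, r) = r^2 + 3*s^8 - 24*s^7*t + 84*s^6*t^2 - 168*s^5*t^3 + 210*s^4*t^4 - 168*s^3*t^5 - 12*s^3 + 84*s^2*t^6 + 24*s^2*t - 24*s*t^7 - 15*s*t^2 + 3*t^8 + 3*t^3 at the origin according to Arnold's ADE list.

D_9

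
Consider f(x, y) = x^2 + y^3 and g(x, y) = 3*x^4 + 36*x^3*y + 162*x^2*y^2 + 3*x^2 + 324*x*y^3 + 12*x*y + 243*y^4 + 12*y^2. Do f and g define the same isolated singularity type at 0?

No.

The Hessian of f at 0 has rank 1. Corank 1: A-series; mu = 2 gives A_2. The Hessian of g at 0 has rank 1. Corank 1: A-series; mu = 3 gives A_3. f is A_2 but g is A_3, hence not right-equivalent.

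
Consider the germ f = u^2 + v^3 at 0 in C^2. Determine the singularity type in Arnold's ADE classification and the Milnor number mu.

Type A_2, Milnor number mu = 2.

The Hessian of f at 0 is [[2, 0], [0, 0]] with rank 1, so corank 1. A Groebner basis of the Jacobian ideal J(f) in C{u,v} is {v^2, u}; counting standard monomials gives mu = 2. Corank 1: A-series; mu = 2 gives A_2.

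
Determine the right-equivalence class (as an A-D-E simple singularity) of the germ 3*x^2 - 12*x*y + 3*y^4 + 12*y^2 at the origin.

The Hessian of f at 0 is [[6, -12], [-12, 24]] with rank 1, so corank 1. A Groebner basis of the Jacobian ideal J(f) in C{x,y} is {y^3, x - 2*y}; counting standard monomials gives mu = 3. Corank 1: A-series; mu = 3 gives A_3.

A3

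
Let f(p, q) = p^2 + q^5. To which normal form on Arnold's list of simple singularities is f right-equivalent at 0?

The Hessian of f at 0 is [[2, 0], [0, 0]] with rank 1, so corank 1. A Groebner basis of the Jacobian ideal J(f) in C{p,q} is {q^4, p}; counting standard monomials gives mu = 4. Corank 1: A-series; mu = 4 gives A_4.

A_{4}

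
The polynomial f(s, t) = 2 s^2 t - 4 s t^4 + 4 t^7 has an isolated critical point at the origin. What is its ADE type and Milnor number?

Type D_{8}, Milnor number mu = 8.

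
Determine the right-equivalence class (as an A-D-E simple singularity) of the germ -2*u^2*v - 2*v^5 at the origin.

D_6

The Hessian of f at 0 has rank 0. Corank 2; j^3 = -2*u^2*v has shape L^2 M (L != M), so D-series; mu = 6 gives D_6.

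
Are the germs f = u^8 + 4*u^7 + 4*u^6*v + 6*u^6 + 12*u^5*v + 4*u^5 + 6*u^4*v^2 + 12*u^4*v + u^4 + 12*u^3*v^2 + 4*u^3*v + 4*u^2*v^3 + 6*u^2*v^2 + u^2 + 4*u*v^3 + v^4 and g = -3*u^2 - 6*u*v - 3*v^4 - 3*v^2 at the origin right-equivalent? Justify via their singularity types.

The Hessian of f at 0 is [[2, 0], [0, 0]] with rank 1, so corank 1. A Groebner basis of the Jacobian ideal J(f) in C{u,v} is {v^3, u}; counting standard monomials gives mu = 3. Corank 1: A-series; mu = 3 gives A_3. The Hessian of g at 0 is [[-6, -6], [-6, -6]] with rank 1, so corank 1. A Groebner basis of the Jacobian ideal J(g) in C{u,v} is {v^3, u + v}; counting standard monomials gives mu = 3. Corank 1: A-series; mu = 3 gives A_3. Both have type A_3, hence right-equivalent.

Yes.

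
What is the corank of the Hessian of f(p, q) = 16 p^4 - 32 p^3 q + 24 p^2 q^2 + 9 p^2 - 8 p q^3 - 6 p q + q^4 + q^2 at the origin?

Hessian at 0 has rank 1.

1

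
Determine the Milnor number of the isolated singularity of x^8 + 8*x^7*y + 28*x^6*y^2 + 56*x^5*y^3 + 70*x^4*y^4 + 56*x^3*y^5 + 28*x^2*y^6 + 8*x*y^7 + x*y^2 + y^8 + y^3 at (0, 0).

9

The Hessian of f at 0 has rank 0. Corank 2; j^3 = y^2*(x + y) has shape L^2 M (L != M), so D-series; mu = 9 gives D_9.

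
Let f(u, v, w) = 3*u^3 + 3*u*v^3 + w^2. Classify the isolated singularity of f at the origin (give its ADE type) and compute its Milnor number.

The Hessian of f at 0 is [[0, 0, 0], [0, 0, 0], [0, 0, 2]] with rank 1, so corank 2. A Groebner basis of the Jacobian ideal J(f) in C{u,v,w} is {u^3, u*v^2, 3*u^2 + v^3, w}; counting standard monomials gives mu = 7. Corank 2; j^3 = 3*u^3 is a perfect cube, so E-series; the 4-jet and mu = 7 give E_7.

Type E_7, Milnor number mu = 7.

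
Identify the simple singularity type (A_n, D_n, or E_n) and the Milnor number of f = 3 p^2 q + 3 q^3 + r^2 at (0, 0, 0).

The Hessian of f at 0 has rank 1. Corank 2; j^3 = 3*q*(p^2 + q^2) splits into three distinct lines over C (the quadratic factor has nonzero discriminant), so D_4.

Type D_{4}, Milnor number mu = 4.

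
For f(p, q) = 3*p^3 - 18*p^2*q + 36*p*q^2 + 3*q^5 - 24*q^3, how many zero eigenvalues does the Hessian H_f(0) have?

2

Hessian at 0 has rank 0.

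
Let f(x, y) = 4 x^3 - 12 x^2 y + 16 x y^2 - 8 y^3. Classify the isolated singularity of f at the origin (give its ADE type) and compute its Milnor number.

The Hessian of f at 0 is [[0, 0], [0, 0]] with rank 0, so corank 2. A Groebner basis of the Jacobian ideal J(f) in C{x,y} is {y^3, x^2 - 2*y^2/3, x*y - y^2}; counting standard monomials gives mu = 4. Corank 2; j^3 = 4*(x - y)*(x^2 - 2*x*y + 2*y^2) splits into three distinct lines over C (the quadratic factor has nonzero discriminant), so D_4.

Type D4, Milnor number mu = 4.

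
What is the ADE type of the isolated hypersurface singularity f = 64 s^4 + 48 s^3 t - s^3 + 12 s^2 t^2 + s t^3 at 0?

The Hessian of f at 0 is [[0, 0], [0, 0]] with rank 0, so corank 2. A Groebner basis of the Jacobian ideal J(f) in C{s,t} is {3*s^2/16 + t^4 - t^3/16, s^3, s^2*t + s^2/16 - t^3/48, -s^2/2 + s*t^2 + t^3/6}; counting standard monomials gives mu = 7. Corank 2; j^3 = -s^3 is a perfect cube, so E-series; the 4-jet and mu = 7 give E_7.

E7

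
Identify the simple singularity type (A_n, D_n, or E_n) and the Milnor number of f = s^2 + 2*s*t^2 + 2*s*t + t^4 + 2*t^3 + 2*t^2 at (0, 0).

Type A1, Milnor number mu = 1.

The Hessian of f at 0 has rank 2. Corank 0: nondegenerate Morse point, so A_1.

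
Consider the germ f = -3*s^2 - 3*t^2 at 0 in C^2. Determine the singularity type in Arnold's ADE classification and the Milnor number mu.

The Hessian of f at 0 is [[-6, 0], [0, -6]] with rank 2, so corank 0. A Groebner basis of the Jacobian ideal J(f) in C{s,t} is {s, t}; counting standard monomials gives mu = 1. Corank 0: nondegenerate Morse point, so A_1.

Type A_{1}, Milnor number mu = 1.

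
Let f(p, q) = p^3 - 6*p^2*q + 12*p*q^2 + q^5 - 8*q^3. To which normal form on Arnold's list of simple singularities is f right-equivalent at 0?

The Hessian of f at 0 is [[0, 0], [0, 0]] with rank 0, so corank 2. A Groebner basis of the Jacobian ideal J(f) in C{p,q} is {q^4, p^2 - 4*p*q + 4*q^2}; counting standard monomials gives mu = 8. Corank 2; j^3 = (p - 2*q)^3 is a perfect cube, so E-series; the 5-jet and mu = 8 give E_8.

E_{8}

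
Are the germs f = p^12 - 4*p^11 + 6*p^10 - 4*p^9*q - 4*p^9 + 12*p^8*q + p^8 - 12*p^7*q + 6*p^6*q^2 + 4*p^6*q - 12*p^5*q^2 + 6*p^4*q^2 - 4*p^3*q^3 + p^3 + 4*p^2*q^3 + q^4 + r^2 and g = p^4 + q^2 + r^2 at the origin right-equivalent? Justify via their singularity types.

The Hessian of f at 0 is [[0, 0, 0], [0, 0, 0], [0, 0, 2]] with rank 1, so corank 2. A Groebner basis of the Jacobian ideal J(f) in C{p,q,r} is {q^3, p^2, r}; counting standard monomials gives mu = 6. Corank 2; j^3 = p^3 is a perfect cube, so E-series; the 4-jet and mu = 6 give E_6. The Hessian of g at 0 is [[0, 0, 0], [0, 2, 0], [0, 0, 2]] with rank 2, so corank 1. A Groebner basis of the Jacobian ideal J(g) in C{p,q,r} is {p^3, q, r}; counting standard monomials gives mu = 3. Corank 1: A-series; mu = 3 gives A_3. f is E_6 but g is A_3, hence not right-equivalent.

No.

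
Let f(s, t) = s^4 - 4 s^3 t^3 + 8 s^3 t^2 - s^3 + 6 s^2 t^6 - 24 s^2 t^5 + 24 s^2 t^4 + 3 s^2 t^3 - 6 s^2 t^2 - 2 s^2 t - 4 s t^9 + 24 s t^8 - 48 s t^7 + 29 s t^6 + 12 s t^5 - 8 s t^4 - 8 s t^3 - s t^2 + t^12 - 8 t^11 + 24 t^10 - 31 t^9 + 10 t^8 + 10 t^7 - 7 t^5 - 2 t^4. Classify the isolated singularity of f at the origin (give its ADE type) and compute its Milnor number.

Type D_5, Milnor number mu = 5.

The Hessian of f at 0 has rank 0. Corank 2; j^3 = -s*(s + t)^2 has shape L^2 M (L != M), so D-series; mu = 5 gives D_5.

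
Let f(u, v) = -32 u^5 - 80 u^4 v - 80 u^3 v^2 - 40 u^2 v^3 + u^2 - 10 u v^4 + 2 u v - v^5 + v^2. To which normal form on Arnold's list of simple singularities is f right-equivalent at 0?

The Hessian of f at 0 is [[2, 2], [2, 2]] with rank 1, so corank 1. A Groebner basis of the Jacobian ideal J(f) in C{u,v} is {v^4, u + v}; counting standard monomials gives mu = 4. Corank 1: A-series; mu = 4 gives A_4.

A4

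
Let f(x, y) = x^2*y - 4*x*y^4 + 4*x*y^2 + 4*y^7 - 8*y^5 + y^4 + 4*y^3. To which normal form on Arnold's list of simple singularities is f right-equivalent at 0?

The Hessian of f at 0 is [[0, 0], [0, 0]] with rank 0, so corank 2. A Groebner basis of the Jacobian ideal J(f) in C{x,y} is {x^3 - 2*x^2 + 8*y^2, x^2/4 + y^3 - y^2, x*y + 2*y^2}; counting standard monomials gives mu = 5. Corank 2; j^3 = y*(x + 2*y)^2 has shape L^2 M (L != M), so D-series; mu = 5 gives D_5.

D_{5}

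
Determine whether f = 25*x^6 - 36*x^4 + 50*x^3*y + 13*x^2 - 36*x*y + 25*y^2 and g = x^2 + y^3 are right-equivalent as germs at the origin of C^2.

The Hessian of f at 0 has rank 2. Corank 0: nondegenerate Morse point, so A_1. The Hessian of g at 0 has rank 1. Corank 1: A-series; mu = 2 gives A_2. f is A_1 but g is A_2, hence not right-equivalent.

No.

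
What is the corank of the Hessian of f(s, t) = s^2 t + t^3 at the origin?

2

The Hessian at 0 is [[0, 0], [0, 0]] of rank 0; hence corank 2.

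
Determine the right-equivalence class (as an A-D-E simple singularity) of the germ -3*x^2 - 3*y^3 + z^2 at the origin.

The Hessian of f at 0 has rank 2. Corank 1: A-series; mu = 2 gives A_2.

A2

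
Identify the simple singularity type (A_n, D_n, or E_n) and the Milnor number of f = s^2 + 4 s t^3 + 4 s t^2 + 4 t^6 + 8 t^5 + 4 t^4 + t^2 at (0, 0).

The Hessian of f at 0 has rank 2. Corank 0: nondegenerate Morse point, so A_1.

Type A_1, Milnor number mu = 1.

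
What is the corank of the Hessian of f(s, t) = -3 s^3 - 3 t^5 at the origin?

2

Hessian at 0 has rank 0.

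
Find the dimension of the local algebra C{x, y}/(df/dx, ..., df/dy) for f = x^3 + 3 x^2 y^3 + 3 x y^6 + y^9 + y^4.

The Hessian of f at 0 is [[0, 0], [0, 0]] with rank 0, so corank 2. A Groebner basis of the Jacobian ideal J(f) in C{x,y} is {y^3, x^2}; counting standard monomials gives mu = 6. Corank 2; j^3 = x^3 is a perfect cube, so E-series; the 4-jet and mu = 6 give E_6.

6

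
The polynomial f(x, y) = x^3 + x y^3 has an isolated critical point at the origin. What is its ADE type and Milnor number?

Type E7, Milnor number mu = 7.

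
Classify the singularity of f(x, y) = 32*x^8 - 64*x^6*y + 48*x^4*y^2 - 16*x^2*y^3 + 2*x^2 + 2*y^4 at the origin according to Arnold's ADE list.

The Hessian of f at 0 has rank 1. Corank 1: A-series; mu = 3 gives A_3.

A_{3}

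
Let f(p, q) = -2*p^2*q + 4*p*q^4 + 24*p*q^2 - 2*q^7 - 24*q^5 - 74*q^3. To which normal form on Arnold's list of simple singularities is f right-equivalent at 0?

D4

The Hessian of f at 0 has rank 0. Corank 2; j^3 = -2*q*(p^2 - 12*p*q + 37*q^2) splits into three distinct lines over C (the quadratic factor has nonzero discriminant), so D_4.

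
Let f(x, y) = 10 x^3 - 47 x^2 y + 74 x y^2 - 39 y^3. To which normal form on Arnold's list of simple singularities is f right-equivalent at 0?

D_4

The Hessian of f at 0 is [[0, 0], [0, 0]] with rank 0, so corank 2. A Groebner basis of the Jacobian ideal J(f) in C{x,y} is {y^3, x^2 - 23*y^2/11, x*y - 16*y^2/11}; counting standard monomials gives mu = 4. Corank 2; j^3 = (2*x - 3*y)*(5*x^2 - 16*x*y + 13*y^2) splits into three distinct lines over C (the quadratic factor has nonzero discriminant), so D_4.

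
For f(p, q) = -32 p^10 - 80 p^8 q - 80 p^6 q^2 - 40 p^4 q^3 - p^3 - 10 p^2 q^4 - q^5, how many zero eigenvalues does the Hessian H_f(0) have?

2

Hessian at 0 has rank 0.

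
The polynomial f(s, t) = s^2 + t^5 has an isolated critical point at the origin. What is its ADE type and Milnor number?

Type A4, Milnor number mu = 4.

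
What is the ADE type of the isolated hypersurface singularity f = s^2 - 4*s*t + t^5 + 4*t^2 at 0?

A_4

The Hessian of f at 0 is [[2, -4], [-4, 8]] with rank 1, so corank 1. A Groebner basis of the Jacobian ideal J(f) in C{s,t} is {t^4, s - 2*t}; counting standard monomials gives mu = 4. Corank 1: A-series; mu = 4 gives A_4.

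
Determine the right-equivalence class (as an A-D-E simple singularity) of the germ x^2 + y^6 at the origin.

The Hessian of f at 0 has rank 1. Corank 1: A-series; mu = 5 gives A_5.

A_5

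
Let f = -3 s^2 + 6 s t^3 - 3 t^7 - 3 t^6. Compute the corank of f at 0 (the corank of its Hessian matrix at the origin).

1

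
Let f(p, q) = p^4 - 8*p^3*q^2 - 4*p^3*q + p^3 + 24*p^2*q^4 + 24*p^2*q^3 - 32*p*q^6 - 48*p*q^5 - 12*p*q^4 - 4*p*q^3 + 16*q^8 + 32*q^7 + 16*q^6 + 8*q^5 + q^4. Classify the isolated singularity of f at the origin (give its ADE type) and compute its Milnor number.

Type E_6, Milnor number mu = 6.

The Hessian of f at 0 is [[0, 0], [0, 0]] with rank 0, so corank 2. A Groebner basis of the Jacobian ideal J(f) in C{p,q} is {p^3, p^2*q, -p^2/4 + p*q^2, -3*p^2/4 + q^3}; counting standard monomials gives mu = 6. Corank 2; j^3 = p^3 is a perfect cube, so E-series; the 4-jet and mu = 6 give E_6.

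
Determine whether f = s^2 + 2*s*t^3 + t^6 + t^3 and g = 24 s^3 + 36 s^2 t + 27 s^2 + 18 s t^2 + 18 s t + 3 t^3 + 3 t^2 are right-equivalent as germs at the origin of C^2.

Yes.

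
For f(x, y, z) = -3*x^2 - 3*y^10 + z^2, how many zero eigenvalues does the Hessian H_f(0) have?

Hessian at 0 has rank 2.

1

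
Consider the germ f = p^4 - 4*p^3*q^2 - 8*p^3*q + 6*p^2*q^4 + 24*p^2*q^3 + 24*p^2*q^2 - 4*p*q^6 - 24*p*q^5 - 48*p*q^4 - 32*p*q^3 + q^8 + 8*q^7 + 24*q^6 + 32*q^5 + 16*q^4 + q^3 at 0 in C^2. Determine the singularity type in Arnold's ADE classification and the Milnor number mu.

Type E_{6}, Milnor number mu = 6.

The Hessian of f at 0 is [[0, 0], [0, 0]] with rank 0, so corank 2. A Groebner basis of the Jacobian ideal J(f) in C{p,q} is {p^3 - 6*p^2*q, q^2}; counting standard monomials gives mu = 6. Corank 2; j^3 = q^3 is a perfect cube, so E-series; the 4-jet and mu = 6 give E_6.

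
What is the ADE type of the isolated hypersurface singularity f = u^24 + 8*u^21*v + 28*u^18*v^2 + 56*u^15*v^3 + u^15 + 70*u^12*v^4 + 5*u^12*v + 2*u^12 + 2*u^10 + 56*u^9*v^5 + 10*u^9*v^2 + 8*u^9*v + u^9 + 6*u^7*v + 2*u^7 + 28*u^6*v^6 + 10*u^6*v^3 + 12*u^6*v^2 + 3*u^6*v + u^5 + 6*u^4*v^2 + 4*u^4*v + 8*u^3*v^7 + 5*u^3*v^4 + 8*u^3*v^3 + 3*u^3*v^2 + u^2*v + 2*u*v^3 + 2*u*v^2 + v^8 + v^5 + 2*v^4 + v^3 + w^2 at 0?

D_9

The Hessian of f at 0 has rank 1. Corank 2; j^3 = v*(u + v)^2 has shape L^2 M (L != M), so D-series; mu = 9 gives D_9.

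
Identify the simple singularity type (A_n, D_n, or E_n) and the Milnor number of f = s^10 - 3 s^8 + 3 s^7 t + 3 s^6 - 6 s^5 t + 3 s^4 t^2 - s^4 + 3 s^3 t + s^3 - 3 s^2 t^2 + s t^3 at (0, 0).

Type E_7, Milnor number mu = 7.

The Hessian of f at 0 has rank 0. Corank 2; j^3 = s^3 is a perfect cube, so E-series; the 4-jet and mu = 7 give E_7.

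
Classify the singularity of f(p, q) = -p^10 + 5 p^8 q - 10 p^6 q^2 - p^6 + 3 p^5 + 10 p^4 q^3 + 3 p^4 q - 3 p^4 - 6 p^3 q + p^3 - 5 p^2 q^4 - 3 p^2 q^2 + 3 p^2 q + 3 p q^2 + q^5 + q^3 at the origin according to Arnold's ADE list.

The Hessian of f at 0 is [[0, 0], [0, 0]] with rank 0, so corank 2. A Groebner basis of the Jacobian ideal J(f) in C{p,q} is {p^2/4 + p*q^3 - p*q^2/2 + p*q/2 - q^3/2 + q^2/4, q^4, p^3 - 3*p^2/2 - 3*p*q + q^3 - 3*q^2/2, p^2*q + p^2/2 + p*q^2 + p*q + q^2/2}; counting standard monomials gives mu = 8. Corank 2; j^3 = (p + q)^3 is a perfect cube, so E-series; the 5-jet and mu = 8 give E_8.

E_{8}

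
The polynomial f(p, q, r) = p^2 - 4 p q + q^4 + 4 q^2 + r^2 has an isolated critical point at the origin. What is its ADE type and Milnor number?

Type A3, Milnor number mu = 3.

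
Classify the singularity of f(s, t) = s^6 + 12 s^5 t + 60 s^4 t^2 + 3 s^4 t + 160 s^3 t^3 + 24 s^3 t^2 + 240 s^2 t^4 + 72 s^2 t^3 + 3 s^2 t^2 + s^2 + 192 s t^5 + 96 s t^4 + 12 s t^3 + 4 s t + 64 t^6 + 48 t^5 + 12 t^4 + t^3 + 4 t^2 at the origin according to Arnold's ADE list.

A_2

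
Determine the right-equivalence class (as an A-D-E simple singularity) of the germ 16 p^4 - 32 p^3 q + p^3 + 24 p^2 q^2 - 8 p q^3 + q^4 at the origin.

E6

The Hessian of f at 0 has rank 0. Corank 2; j^3 = p^3 is a perfect cube, so E-series; the 4-jet and mu = 6 give E_6.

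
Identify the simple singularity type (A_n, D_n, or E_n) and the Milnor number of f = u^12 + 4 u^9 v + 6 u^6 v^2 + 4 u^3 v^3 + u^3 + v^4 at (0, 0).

The Hessian of f at 0 has rank 0. Corank 2; j^3 = u^3 is a perfect cube, so E-series; the 4-jet and mu = 6 give E_6.

Type E_6, Milnor number mu = 6.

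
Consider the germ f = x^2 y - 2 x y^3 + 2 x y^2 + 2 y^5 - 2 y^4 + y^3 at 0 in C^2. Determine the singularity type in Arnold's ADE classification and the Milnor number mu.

The Hessian of f at 0 has rank 0. Corank 2; j^3 = y*(x + y)^2 has shape L^2 M (L != M), so D-series; mu = 6 gives D_6.

Type D6, Milnor number mu = 6.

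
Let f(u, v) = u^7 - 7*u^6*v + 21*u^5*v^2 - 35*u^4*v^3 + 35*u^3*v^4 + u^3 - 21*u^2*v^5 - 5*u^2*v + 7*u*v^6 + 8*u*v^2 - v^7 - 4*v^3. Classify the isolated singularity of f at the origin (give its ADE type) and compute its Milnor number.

Type D8, Milnor number mu = 8.

The Hessian of f at 0 has rank 0. Corank 2; j^3 = (u - 2*v)^2*(u - v) has shape L^2 M (L != M), so D-series; mu = 8 gives D_8.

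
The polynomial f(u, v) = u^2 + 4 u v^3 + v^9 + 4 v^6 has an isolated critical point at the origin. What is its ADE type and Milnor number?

Type A_{8}, Milnor number mu = 8.

The Hessian of f at 0 is [[2, 0], [0, 0]] with rank 1, so corank 1. A Groebner basis of the Jacobian ideal J(f) in C{u,v} is {u^2*v^2, u^3, u/2 + v^3}; counting standard monomials gives mu = 8. Corank 1: A-series; mu = 8 gives A_8.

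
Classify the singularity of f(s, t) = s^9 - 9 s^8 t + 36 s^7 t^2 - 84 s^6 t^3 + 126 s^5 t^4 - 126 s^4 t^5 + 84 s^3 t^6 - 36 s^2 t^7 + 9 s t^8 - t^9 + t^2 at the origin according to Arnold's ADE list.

The Hessian of f at 0 has rank 1. Corank 1: A-series; mu = 8 gives A_8.

A8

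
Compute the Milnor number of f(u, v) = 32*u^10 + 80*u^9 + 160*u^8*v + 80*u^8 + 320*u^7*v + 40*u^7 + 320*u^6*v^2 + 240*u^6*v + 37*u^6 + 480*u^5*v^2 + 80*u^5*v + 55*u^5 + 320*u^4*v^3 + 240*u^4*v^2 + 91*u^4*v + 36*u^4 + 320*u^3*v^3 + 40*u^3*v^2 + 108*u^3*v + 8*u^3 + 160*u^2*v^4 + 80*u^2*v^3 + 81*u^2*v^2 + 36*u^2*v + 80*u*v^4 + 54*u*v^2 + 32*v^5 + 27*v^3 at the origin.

8

The Hessian of f at 0 has rank 0. Corank 2; j^3 = (2*u + 3*v)^3 is a perfect cube, so E-series; the 5-jet and mu = 8 give E_8.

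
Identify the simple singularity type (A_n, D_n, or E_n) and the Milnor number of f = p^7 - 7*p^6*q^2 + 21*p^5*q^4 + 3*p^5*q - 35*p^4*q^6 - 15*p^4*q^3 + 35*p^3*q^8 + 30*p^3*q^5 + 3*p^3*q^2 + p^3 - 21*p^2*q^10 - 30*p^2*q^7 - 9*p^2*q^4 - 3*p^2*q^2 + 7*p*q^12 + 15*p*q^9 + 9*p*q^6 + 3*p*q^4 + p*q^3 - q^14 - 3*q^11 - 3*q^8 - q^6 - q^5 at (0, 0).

The Hessian of f at 0 has rank 0. Corank 2; j^3 = p^3 is a perfect cube, so E-series; the 4-jet and mu = 7 give E_7.

Type E_7, Milnor number mu = 7.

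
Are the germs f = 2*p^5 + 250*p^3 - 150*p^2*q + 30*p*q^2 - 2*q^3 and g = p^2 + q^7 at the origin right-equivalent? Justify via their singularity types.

No.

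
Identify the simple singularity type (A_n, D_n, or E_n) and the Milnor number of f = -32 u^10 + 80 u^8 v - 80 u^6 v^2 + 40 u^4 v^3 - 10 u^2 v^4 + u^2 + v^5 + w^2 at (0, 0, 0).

Type A4, Milnor number mu = 4.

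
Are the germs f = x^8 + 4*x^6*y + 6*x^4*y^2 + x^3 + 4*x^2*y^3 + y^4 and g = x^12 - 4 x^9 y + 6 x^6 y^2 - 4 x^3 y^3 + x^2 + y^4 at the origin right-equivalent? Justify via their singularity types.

No.

The Hessian of f at 0 is [[0, 0], [0, 0]] with rank 0, so corank 2. A Groebner basis of the Jacobian ideal J(f) in C{x,y} is {y^3, x^2}; counting standard monomials gives mu = 6. Corank 2; j^3 = x^3 is a perfect cube, so E-series; the 4-jet and mu = 6 give E_6. The Hessian of g at 0 is [[2, 0], [0, 0]] with rank 1, so corank 1. A Groebner basis of the Jacobian ideal J(g) in C{x,y} is {y^3, x}; counting standard monomials gives mu = 3. Corank 1: A-series; mu = 3 gives A_3. f is E_6 but g is A_3, hence not right-equivalent.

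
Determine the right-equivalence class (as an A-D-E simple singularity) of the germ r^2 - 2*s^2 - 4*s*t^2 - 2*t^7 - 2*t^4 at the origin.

A_6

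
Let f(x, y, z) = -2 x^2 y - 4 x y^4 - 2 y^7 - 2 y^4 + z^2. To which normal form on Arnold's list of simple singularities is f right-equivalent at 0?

D_5

The Hessian of f at 0 is [[0, 0, 0], [0, 0, 0], [0, 0, 2]] with rank 1, so corank 2. A Groebner basis of the Jacobian ideal J(f) in C{x,y,z} is {x^3, x^2/4 + y^3, x*y, z}; counting standard monomials gives mu = 5. Corank 2; j^3 = -2*x^2*y has shape L^2 M (L != M), so D-series; mu = 5 gives D_5.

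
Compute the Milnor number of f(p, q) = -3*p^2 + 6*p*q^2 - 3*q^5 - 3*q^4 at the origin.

4

The Hessian of f at 0 is [[-6, 0], [0, 0]] with rank 1, so corank 1. A Groebner basis of the Jacobian ideal J(f) in C{p,q} is {p^2, -p + q^2}; counting standard monomials gives mu = 4. Corank 1: A-series; mu = 4 gives A_4.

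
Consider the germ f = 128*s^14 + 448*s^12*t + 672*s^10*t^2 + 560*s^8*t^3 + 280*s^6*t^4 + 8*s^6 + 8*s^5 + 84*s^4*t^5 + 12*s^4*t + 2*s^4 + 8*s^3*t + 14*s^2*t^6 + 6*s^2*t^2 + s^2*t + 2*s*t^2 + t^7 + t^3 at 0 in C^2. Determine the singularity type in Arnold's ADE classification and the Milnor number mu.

Type D_8, Milnor number mu = 8.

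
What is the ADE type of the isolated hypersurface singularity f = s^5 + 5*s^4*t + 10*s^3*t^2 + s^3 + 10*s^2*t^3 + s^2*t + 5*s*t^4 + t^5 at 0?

D_{6}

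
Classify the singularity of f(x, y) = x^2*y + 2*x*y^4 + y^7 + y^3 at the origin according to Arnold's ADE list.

D4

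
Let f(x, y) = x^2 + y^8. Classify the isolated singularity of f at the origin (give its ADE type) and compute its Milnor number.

The Hessian of f at 0 has rank 1. Corank 1: A-series; mu = 7 gives A_7.

Type A_{7}, Milnor number mu = 7.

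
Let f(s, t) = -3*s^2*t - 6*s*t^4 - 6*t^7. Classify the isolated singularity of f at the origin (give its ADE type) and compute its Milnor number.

Type D_{8}, Milnor number mu = 8.

The Hessian of f at 0 has rank 0. Corank 2; j^3 = -3*s^2*t has shape L^2 M (L != M), so D-series; mu = 8 gives D_8.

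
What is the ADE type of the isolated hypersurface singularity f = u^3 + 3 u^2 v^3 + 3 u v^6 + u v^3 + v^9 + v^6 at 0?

E7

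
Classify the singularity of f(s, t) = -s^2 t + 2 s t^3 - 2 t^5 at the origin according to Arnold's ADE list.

The Hessian of f at 0 is [[0, 0], [0, 0]] with rank 0, so corank 2. A Groebner basis of the Jacobian ideal J(f) in C{s,t} is {s^3, s^2*t, s^2/4 + s*t^2, -s*t + t^3}; counting standard monomials gives mu = 6. Corank 2; j^3 = -s^2*t has shape L^2 M (L != M), so D-series; mu = 6 gives D_6.

D6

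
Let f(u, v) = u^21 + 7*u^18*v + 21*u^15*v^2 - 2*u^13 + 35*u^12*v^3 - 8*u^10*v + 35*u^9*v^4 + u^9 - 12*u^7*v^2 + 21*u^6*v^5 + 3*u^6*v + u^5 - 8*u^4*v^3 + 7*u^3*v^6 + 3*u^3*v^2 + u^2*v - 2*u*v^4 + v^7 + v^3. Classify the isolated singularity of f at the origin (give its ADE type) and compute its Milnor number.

The Hessian of f at 0 has rank 0. Corank 2; j^3 = v*(u^2 + v^2) splits into three distinct lines over C (the quadratic factor has nonzero discriminant), so D_4.

Type D_4, Milnor number mu = 4.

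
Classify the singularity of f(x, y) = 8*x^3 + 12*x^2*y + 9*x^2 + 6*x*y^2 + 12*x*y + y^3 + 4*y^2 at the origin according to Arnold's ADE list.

The Hessian of f at 0 is [[18, 12], [12, 8]] with rank 1, so corank 1. A Groebner basis of the Jacobian ideal J(f) in C{x,y} is {y^2, x + 2*y/3}; counting standard monomials gives mu = 2. Corank 1: A-series; mu = 2 gives A_2.

A_2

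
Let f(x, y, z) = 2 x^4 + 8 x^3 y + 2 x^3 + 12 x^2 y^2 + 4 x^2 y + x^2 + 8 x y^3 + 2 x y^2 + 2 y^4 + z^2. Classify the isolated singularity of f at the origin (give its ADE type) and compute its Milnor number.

The Hessian of f at 0 is [[2, 0, 0], [0, 0, 0], [0, 0, 2]] with rank 2, so corank 1. A Groebner basis of the Jacobian ideal J(f) in C{x,y,z} is {x^2, x*y, x + y^2, z}; counting standard monomials gives mu = 3. Corank 1: A-series; mu = 3 gives A_3.

Type A3, Milnor number mu = 3.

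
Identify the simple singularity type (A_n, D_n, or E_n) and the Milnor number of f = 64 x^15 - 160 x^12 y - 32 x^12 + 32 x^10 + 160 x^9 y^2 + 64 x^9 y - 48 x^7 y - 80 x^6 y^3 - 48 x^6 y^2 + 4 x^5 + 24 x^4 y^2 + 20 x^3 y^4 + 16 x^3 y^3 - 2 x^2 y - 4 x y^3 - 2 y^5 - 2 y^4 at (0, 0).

The Hessian of f at 0 has rank 0. Corank 2; j^3 = -2*x^2*y has shape L^2 M (L != M), so D-series; mu = 5 gives D_5.

Type D_{5}, Milnor number mu = 5.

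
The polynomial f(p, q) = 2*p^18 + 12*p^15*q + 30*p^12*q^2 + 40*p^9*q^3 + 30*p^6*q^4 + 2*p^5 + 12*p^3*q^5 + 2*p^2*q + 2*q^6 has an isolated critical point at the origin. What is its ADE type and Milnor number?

Type D_7, Milnor number mu = 7.

The Hessian of f at 0 is [[0, 0], [0, 0]] with rank 0, so corank 2. A Groebner basis of the Jacobian ideal J(f) in C{p,q} is {p^2/6 + q^5, p^3, p*q}; counting standard monomials gives mu = 7. Corank 2; j^3 = 2*p^2*q has shape L^2 M (L != M), so D-series; mu = 7 gives D_7.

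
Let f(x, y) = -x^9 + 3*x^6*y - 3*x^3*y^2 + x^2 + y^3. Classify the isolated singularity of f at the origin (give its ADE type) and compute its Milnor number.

The Hessian of f at 0 has rank 1. Corank 1: A-series; mu = 2 gives A_2.

Type A2, Milnor number mu = 2.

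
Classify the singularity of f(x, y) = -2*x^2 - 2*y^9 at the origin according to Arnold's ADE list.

A8

The Hessian of f at 0 is [[-4, 0], [0, 0]] with rank 1, so corank 1. A Groebner basis of the Jacobian ideal J(f) in C{x,y} is {y^8, x}; counting standard monomials gives mu = 8. Corank 1: A-series; mu = 8 gives A_8.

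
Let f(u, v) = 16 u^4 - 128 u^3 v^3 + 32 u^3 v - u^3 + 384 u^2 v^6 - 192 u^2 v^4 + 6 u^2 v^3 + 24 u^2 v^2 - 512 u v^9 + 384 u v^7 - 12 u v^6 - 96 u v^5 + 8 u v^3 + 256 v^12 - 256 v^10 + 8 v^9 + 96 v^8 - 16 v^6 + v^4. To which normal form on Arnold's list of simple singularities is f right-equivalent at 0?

The Hessian of f at 0 has rank 0. Corank 2; j^3 = -u^3 is a perfect cube, so E-series; the 4-jet and mu = 6 give E_6.

E6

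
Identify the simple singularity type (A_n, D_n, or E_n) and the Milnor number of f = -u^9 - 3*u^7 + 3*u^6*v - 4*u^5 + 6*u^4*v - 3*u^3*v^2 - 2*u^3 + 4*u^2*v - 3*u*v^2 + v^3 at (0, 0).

The Hessian of f at 0 is [[0, 0], [0, 0]] with rank 0, so corank 2. A Groebner basis of the Jacobian ideal J(f) in C{u,v} is {v^3, u^2 - 3*v^2/2, u*v - 3*v^2/2}; counting standard monomials gives mu = 4. Corank 2; j^3 = -(u - v)*(2*u^2 - 2*u*v + v^2) splits into three distinct lines over C (the quadratic factor has nonzero discriminant), so D_4.

Type D4, Milnor number mu = 4.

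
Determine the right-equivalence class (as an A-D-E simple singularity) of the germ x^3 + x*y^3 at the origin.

E7

The Hessian of f at 0 has rank 0. Corank 2; j^3 = x^3 is a perfect cube, so E-series; the 4-jet and mu = 7 give E_7.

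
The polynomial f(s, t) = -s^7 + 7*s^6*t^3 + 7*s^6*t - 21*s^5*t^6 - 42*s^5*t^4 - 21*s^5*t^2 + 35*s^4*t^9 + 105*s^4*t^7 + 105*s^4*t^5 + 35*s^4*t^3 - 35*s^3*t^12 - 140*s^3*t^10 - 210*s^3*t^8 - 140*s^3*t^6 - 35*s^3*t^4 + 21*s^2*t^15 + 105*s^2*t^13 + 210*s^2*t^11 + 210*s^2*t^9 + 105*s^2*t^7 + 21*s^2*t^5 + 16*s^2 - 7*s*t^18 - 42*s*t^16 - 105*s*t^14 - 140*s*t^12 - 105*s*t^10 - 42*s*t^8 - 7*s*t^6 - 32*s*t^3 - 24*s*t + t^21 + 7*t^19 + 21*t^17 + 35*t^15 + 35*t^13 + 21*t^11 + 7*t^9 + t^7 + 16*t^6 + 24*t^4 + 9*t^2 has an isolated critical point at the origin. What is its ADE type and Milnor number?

The Hessian of f at 0 is [[32, -24], [-24, 18]] with rank 1, so corank 1. A Groebner basis of the Jacobian ideal J(f) in C{s,t} is {-s + t^3 + 3*t/4, s^2 - 3*s*t/2 + 9*t^2/16}; counting standard monomials gives mu = 6. Corank 1: A-series; mu = 6 gives A_6.

Type A_6, Milnor number mu = 6.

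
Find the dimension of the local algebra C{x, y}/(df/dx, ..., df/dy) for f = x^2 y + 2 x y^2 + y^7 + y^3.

8

The Hessian of f at 0 is [[0, 0], [0, 0]] with rank 0, so corank 2. A Groebner basis of the Jacobian ideal J(f) in C{x,y} is {x^2/7 + y^6 - y^2/7, x^3 + y^3, x*y + y^2}; counting standard monomials gives mu = 8. Corank 2; j^3 = y*(x + y)^2 has shape L^2 M (L != M), so D-series; mu = 8 gives D_8.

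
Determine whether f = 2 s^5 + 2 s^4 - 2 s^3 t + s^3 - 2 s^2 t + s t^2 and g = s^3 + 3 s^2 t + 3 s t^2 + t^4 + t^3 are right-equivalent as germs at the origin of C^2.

No.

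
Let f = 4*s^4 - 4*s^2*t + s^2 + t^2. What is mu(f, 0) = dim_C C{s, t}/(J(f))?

1

The Hessian of f at 0 is [[2, 0], [0, 2]] with rank 2, so corank 0. A Groebner basis of the Jacobian ideal J(f) in C{s,t} is {s, t}; counting standard monomials gives mu = 1. Corank 0: nondegenerate Morse point, so A_1.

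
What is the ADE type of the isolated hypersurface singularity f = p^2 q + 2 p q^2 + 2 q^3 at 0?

The Hessian of f at 0 has rank 0. Corank 2; j^3 = q*(p^2 + 2*p*q + 2*q^2) splits into three distinct lines over C (the quadratic factor has nonzero discriminant), so D_4.

D_4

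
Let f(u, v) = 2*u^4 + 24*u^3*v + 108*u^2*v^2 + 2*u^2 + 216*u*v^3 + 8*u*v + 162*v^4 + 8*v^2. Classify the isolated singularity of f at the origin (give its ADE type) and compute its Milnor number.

The Hessian of f at 0 has rank 1. Corank 1: A-series; mu = 3 gives A_3.

Type A_3, Milnor number mu = 3.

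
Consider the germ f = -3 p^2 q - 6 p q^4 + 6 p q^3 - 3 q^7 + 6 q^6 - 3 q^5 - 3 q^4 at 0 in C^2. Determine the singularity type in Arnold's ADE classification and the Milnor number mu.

Type D_{5}, Milnor number mu = 5.

The Hessian of f at 0 has rank 0. Corank 2; j^3 = -3*p^2*q has shape L^2 M (L != M), so D-series; mu = 5 gives D_5.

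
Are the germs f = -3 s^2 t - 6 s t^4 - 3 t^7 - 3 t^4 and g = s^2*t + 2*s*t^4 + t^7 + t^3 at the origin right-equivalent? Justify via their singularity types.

No.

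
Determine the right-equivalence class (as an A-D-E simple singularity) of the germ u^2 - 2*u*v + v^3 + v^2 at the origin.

The Hessian of f at 0 is [[2, -2], [-2, 2]] with rank 1, so corank 1. A Groebner basis of the Jacobian ideal J(f) in C{u,v} is {v^2, u - v}; counting standard monomials gives mu = 2. Corank 1: A-series; mu = 2 gives A_2.

A_2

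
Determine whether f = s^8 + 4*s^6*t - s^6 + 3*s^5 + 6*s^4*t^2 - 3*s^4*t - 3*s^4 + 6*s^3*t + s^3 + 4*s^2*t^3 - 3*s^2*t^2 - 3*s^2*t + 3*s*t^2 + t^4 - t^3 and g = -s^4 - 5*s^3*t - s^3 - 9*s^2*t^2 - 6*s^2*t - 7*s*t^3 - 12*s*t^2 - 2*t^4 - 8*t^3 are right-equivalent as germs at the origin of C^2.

No.

The Hessian of f at 0 is [[0, 0], [0, 0]] with rank 0, so corank 2. A Groebner basis of the Jacobian ideal J(f) in C{s,t} is {s^3 - 3*s^2/2 + 3*s*t - 3*t^2/2, s^2*t - s^2 + 2*s*t - t^2, -s^2/2 + s*t^2 + s*t - t^2/2, t^3}; counting standard monomials gives mu = 6. Corank 2; j^3 = (s - t)^3 is a perfect cube, so E-series; the 4-jet and mu = 6 give E_6. The Hessian of g at 0 is [[0, 0], [0, 0]] with rank 0, so corank 2. A Groebner basis of the Jacobian ideal J(g) in C{s,t} is {3*s^2 + 12*s*t + t^4 - t^3 + 12*t^2, s^3 + 18*s^2 + 72*s*t + 2*t^3 + 72*t^2, s^2*t - 7*s^2 - 28*s*t - 5*t^3/3 - 28*t^2, 2*s^2 + s*t^2 + 8*s*t + 4*t^3/3 + 8*t^2}; counting standard monomials gives mu = 7. Corank 2; j^3 = -(s + 2*t)^3 is a perfect cube, so E-series; the 4-jet and mu = 7 give E_7. f is E_6 but g is E_7, hence not right-equivalent.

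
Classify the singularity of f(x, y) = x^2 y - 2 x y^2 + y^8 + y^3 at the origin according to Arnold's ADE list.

D9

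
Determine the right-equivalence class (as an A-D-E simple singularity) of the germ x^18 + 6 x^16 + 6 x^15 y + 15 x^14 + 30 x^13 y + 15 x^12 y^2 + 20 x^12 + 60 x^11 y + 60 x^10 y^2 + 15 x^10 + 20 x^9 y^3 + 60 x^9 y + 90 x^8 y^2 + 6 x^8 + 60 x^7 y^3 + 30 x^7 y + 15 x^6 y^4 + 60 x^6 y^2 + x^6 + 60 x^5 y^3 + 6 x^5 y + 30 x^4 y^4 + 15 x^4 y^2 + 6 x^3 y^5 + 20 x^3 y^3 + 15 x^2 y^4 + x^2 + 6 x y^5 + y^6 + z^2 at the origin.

A_{5}

The Hessian of f at 0 has rank 2. Corank 1: A-series; mu = 5 gives A_5.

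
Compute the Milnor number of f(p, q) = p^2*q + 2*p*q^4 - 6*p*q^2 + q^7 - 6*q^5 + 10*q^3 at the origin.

4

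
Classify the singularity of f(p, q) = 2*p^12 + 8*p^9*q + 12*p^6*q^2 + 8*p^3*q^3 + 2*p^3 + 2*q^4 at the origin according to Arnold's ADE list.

E6

The Hessian of f at 0 has rank 0. Corank 2; j^3 = 2*p^3 is a perfect cube, so E-series; the 4-jet and mu = 6 give E_6.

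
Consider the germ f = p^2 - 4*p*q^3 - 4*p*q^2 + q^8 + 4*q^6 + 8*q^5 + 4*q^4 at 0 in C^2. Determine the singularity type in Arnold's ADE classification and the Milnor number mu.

Type A_7, Milnor number mu = 7.

The Hessian of f at 0 has rank 1. Corank 1: A-series; mu = 7 gives A_7.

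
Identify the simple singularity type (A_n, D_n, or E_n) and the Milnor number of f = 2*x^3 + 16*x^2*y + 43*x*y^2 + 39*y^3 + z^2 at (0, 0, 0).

The Hessian of f at 0 is [[0, 0, 0], [0, 0, 0], [0, 0, 2]] with rank 1, so corank 2. A Groebner basis of the Jacobian ideal J(f) in C{x,y,z} is {y^3, x^2 - 23*y^2/2, x*y + 7*y^2/2, z}; counting standard monomials gives mu = 4. Corank 2; j^3 = (x + 3*y)*(2*x^2 + 10*x*y + 13*y^2) splits into three distinct lines over C (the quadratic factor has nonzero discriminant), so D_4.

Type D4, Milnor number mu = 4.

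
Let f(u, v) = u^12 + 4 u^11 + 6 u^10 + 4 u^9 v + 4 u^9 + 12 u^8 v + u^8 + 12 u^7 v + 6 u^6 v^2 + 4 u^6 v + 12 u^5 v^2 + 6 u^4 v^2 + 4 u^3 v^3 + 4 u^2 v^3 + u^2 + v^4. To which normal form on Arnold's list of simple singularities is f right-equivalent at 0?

A3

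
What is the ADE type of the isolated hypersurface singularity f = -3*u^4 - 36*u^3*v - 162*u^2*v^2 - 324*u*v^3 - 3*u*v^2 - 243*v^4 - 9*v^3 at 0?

The Hessian of f at 0 has rank 0. Corank 2; j^3 = -3*v^2*(u + 3*v) has shape L^2 M (L != M), so D-series; mu = 5 gives D_5.

D_{5}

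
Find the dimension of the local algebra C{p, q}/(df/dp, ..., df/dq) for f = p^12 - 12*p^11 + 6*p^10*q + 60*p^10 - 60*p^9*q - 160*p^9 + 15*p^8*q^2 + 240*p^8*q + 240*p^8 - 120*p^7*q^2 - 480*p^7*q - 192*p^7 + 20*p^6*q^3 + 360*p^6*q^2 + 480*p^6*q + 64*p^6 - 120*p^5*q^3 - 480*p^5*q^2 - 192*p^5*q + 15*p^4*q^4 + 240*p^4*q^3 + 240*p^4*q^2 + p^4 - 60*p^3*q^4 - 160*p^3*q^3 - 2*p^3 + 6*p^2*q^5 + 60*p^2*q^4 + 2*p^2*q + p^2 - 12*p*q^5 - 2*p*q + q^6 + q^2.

5

The Hessian of f at 0 has rank 1. Corank 1: A-series; mu = 5 gives A_5.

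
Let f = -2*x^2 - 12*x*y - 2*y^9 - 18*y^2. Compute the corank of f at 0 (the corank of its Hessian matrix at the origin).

Hessian at 0 has rank 1.

1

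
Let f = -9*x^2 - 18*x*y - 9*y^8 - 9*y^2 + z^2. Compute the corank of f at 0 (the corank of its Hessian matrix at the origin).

Hessian at 0 has rank 2.

1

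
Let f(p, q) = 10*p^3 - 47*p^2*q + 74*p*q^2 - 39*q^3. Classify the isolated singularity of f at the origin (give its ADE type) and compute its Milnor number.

Type D_4, Milnor number mu = 4.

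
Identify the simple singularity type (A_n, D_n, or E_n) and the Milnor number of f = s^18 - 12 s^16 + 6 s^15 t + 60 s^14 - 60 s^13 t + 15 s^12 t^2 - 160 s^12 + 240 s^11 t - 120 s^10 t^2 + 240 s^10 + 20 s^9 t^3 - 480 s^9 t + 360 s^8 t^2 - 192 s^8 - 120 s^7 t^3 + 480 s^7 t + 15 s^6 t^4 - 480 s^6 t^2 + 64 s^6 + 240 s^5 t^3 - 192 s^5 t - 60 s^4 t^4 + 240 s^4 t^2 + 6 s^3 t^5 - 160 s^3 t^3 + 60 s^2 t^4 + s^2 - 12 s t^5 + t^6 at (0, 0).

Type A5, Milnor number mu = 5.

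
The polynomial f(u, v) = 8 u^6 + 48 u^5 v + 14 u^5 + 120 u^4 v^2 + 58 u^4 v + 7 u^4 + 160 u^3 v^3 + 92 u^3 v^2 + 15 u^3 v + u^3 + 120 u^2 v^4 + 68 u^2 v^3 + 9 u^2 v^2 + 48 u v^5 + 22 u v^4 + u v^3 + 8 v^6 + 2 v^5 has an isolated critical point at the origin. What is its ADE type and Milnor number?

The Hessian of f at 0 has rank 0. Corank 2; j^3 = u^3 is a perfect cube, so E-series; the 4-jet and mu = 7 give E_7.

Type E7, Milnor number mu = 7.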